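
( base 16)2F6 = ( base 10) 758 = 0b1011110110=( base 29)Q4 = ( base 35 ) LN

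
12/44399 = 12/44399 = 0.00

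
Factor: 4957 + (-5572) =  - 3^1*5^1*41^1 = -615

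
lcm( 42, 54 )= 378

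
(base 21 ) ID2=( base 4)2000111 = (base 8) 20025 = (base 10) 8213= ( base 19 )13E5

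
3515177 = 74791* 47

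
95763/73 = 1311 + 60/73 = 1311.82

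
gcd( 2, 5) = 1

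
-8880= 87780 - 96660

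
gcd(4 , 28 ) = 4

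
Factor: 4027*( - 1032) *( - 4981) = 20700358584 = 2^3*3^1 *17^1*43^1*293^1* 4027^1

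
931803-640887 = 290916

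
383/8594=383/8594  =  0.04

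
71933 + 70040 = 141973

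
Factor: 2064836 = 2^2*516209^1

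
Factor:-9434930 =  - 2^1*5^1*347^1*2719^1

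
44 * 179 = 7876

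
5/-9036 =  - 1 +9031/9036 = - 0.00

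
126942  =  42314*3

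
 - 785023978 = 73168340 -858192318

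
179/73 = 179/73 = 2.45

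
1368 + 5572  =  6940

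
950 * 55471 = 52697450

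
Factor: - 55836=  - 2^2 * 3^3*11^1*47^1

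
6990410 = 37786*185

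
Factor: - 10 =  - 2^1*5^1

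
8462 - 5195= 3267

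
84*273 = 22932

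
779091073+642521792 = 1421612865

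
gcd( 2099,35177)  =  1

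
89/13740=89/13740 =0.01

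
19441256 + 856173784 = 875615040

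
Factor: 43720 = 2^3*5^1*1093^1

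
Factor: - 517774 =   -  2^1*258887^1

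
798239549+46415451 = 844655000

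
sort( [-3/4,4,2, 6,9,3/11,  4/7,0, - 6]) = [-6,-3/4, 0,3/11, 4/7, 2, 4 , 6, 9]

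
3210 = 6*535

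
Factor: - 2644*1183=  -3127852 = - 2^2*7^1*  13^2 * 661^1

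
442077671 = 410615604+31462067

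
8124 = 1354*6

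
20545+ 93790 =114335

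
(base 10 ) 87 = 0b1010111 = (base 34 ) 2j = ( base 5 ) 322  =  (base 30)2R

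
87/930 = 29/310 = 0.09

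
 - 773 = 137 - 910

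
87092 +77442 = 164534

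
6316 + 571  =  6887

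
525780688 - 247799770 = 277980918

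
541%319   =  222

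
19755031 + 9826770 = 29581801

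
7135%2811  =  1513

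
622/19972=311/9986 = 0.03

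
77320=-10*( -7732)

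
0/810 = 0 = 0.00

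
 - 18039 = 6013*( - 3 )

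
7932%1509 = 387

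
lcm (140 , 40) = 280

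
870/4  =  435/2=217.50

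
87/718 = 87/718 = 0.12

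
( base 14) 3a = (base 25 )22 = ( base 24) 24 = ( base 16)34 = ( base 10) 52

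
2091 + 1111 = 3202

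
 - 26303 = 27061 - 53364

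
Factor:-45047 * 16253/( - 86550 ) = 732148891/86550 = 2^(  -  1) * 3^(  -  1 )*5^( - 2)*107^1*421^1 * 577^( - 1)*16253^1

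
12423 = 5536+6887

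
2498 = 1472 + 1026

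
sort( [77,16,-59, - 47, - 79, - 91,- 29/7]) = [- 91, - 79,-59,- 47,-29/7,16, 77] 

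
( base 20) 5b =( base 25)4B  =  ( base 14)7d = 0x6F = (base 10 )111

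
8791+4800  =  13591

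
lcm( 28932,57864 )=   57864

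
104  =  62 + 42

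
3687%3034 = 653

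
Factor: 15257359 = 13^1*89^1*13187^1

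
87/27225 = 29/9075  =  0.00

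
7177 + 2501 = 9678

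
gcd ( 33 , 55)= 11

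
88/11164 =22/2791 =0.01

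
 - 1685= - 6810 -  - 5125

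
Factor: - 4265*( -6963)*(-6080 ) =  - 2^6*3^1*5^2*11^1*19^1*211^1*853^1 = -180558945600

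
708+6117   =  6825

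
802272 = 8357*96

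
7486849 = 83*90203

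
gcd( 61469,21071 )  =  1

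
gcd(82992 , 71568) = 336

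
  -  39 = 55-94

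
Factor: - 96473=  - 13^1 * 41^1*181^1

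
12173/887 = 13  +  642/887 = 13.72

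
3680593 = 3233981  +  446612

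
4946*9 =44514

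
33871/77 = 33871/77 = 439.88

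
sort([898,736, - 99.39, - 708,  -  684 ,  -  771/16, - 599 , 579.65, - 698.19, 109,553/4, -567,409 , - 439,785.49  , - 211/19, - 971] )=[ - 971, - 708, - 698.19 , - 684, - 599, - 567, - 439, - 99.39,  -  771/16, - 211/19 , 109 , 553/4, 409, 579.65, 736,  785.49,898]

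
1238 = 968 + 270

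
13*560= 7280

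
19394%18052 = 1342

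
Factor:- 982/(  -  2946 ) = 3^(-1 ) = 1/3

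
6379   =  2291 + 4088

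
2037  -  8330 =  - 6293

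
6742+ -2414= 4328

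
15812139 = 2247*7037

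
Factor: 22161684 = 2^2*3^1 *29^1*43^1*1481^1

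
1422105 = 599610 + 822495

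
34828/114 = 305 + 29/57 = 305.51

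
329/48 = 329/48 = 6.85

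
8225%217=196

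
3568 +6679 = 10247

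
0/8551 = 0 = 0.00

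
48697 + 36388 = 85085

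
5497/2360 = 5497/2360 = 2.33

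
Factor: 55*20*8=2^5*5^2 * 11^1 = 8800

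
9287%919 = 97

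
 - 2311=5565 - 7876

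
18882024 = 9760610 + 9121414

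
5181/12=1727/4  =  431.75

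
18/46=9/23=   0.39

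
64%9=1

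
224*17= 3808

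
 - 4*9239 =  - 36956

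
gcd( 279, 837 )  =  279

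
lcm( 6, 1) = 6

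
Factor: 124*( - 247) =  - 30628 = -2^2*13^1*19^1*31^1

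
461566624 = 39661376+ 421905248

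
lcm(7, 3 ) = 21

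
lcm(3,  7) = 21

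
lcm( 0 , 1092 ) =0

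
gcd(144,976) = 16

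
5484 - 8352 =  -  2868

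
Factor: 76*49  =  3724  =  2^2*7^2*19^1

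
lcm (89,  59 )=5251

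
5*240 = 1200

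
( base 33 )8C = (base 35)7V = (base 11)231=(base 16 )114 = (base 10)276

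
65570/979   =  66  +  956/979 = 66.98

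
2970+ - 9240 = -6270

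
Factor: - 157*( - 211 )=33127 = 157^1*211^1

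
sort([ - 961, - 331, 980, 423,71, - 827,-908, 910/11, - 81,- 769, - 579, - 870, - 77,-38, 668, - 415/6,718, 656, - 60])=[ - 961, - 908, - 870, - 827, - 769, - 579,-331, -81, - 77, - 415/6, - 60, - 38, 71,910/11, 423,656,668, 718,980] 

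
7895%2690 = 2515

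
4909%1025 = 809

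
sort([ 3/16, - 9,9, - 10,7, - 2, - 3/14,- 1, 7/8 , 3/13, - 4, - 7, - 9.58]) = [ - 10, - 9.58, - 9,-7, - 4, - 2, - 1,- 3/14 , 3/16, 3/13, 7/8, 7, 9]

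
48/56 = 6/7 = 0.86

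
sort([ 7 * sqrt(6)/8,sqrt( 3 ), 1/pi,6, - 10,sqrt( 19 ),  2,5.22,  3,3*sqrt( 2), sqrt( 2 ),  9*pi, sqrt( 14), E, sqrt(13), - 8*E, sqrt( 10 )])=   [  -  8*E,  -  10 , 1/pi , sqrt( 2 ), sqrt( 3) , 2 , 7*sqrt (6) /8,E, 3, sqrt ( 10),sqrt( 13 ),sqrt ( 14 ),3*sqrt(2), sqrt(19) , 5.22,  6,9*pi ]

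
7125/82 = 86 + 73/82 = 86.89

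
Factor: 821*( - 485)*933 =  -371506605 = - 3^1*5^1* 97^1*311^1*821^1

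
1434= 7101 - 5667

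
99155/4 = 24788 + 3/4 = 24788.75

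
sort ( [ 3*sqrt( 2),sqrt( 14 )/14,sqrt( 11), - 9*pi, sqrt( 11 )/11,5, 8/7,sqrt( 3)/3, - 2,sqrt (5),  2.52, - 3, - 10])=[  -  9*pi, - 10, - 3, - 2,sqrt(14 )/14,sqrt(11 )/11, sqrt( 3)/3, 8/7,sqrt (5) , 2.52 , sqrt( 11 ), 3*sqrt(2 ),5 ] 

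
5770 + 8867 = 14637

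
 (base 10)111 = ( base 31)3I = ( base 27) 43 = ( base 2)1101111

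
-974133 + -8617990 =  - 9592123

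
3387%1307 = 773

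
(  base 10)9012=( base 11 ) 6853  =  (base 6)105420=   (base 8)21464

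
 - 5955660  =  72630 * ( - 82) 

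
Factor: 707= 7^1 * 101^1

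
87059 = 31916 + 55143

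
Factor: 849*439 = 3^1 * 283^1*439^1 = 372711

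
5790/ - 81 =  - 72  +  14/27  =  - 71.48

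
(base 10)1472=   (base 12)A28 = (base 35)172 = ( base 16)5C0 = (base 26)24G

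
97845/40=19569/8 = 2446.12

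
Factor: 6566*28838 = 2^2*7^2 *67^1*14419^1= 189350308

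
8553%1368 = 345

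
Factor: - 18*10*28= -5040= - 2^4*3^2*5^1*7^1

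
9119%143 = 110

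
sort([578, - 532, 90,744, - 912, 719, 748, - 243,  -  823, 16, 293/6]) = [ - 912,-823,-532, - 243, 16,293/6,90,578 , 719,744,748] 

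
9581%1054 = 95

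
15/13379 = 15/13379=0.00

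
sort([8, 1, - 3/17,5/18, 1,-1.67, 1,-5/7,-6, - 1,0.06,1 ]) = [ - 6, - 1.67, - 1,-5/7,-3/17, 0.06, 5/18, 1, 1, 1,1, 8 ] 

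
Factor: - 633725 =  - 5^2*25349^1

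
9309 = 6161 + 3148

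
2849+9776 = 12625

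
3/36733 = 3/36733= 0.00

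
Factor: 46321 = 11^1*4211^1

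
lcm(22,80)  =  880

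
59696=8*7462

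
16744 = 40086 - 23342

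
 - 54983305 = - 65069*845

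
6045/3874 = 465/298 = 1.56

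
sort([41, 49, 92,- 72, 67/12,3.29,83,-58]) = [ - 72, - 58,3.29, 67/12, 41,49,83,92]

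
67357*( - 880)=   -  59274160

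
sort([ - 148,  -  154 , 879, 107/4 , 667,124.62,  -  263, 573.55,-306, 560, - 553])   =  [ - 553,  -  306 , - 263, - 154,  -  148, 107/4, 124.62, 560, 573.55, 667,  879 ]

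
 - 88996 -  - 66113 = - 22883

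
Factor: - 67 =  - 67^1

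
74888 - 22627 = 52261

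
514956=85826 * 6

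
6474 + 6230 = 12704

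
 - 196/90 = -3 +37/45  =  - 2.18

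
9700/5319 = 1 + 4381/5319 = 1.82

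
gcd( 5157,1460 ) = 1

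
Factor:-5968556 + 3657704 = -2310852 = -2^2*3^1*192571^1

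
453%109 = 17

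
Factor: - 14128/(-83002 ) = 2^3* 47^( - 1 )=8/47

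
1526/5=1526/5 = 305.20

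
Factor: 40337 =11^1*19^1*193^1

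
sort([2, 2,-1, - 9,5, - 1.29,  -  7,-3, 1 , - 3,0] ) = [  -  9, - 7,-3, - 3 , - 1.29 , - 1 , 0 , 1,2, 2, 5 ]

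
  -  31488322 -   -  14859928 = -16628394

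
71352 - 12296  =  59056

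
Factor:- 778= - 2^1 * 389^1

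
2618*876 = 2293368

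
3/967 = 3/967 =0.00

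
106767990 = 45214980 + 61553010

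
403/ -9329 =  - 403/9329 = - 0.04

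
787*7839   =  6169293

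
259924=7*37132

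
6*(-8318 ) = - 49908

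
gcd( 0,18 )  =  18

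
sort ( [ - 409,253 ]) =[ - 409,253]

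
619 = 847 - 228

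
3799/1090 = 3+529/1090 = 3.49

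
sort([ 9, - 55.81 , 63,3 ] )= [ - 55.81,3,9,63 ] 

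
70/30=2 + 1/3 = 2.33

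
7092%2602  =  1888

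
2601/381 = 6 + 105/127  =  6.83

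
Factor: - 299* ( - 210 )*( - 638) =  - 40060020=-2^2*3^1*5^1 * 7^1*11^1 * 13^1* 23^1*29^1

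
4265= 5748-1483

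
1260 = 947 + 313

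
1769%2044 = 1769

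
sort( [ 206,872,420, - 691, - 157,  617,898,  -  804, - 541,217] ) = [ - 804, - 691, - 541, - 157, 206,217,420, 617,872,898] 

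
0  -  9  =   - 9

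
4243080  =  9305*456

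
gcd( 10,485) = 5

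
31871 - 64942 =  - 33071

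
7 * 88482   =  619374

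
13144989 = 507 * 25927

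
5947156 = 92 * 64643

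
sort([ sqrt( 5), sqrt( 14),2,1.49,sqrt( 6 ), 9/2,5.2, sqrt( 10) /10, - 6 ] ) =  [ - 6, sqrt(10 )/10, 1.49,2, sqrt (5), sqrt( 6),  sqrt(14), 9/2, 5.2 ]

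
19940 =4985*4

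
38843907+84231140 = 123075047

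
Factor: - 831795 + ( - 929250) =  - 3^1*5^1*11^1*13^1*821^1 = - 1761045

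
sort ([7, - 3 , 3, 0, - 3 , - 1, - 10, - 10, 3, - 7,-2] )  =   [ - 10, - 10, - 7, - 3, - 3  , - 2, - 1 , 0, 3 , 3, 7]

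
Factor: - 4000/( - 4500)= 2^3*3^ ( - 2)= 8/9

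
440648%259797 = 180851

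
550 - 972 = -422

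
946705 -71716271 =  - 70769566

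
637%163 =148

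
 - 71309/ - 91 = 783 + 8/13= 783.62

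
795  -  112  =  683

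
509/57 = 8 + 53/57 = 8.93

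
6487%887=278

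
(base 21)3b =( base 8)112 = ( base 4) 1022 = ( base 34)26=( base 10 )74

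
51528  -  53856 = -2328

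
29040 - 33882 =-4842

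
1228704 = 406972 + 821732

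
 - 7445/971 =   -  7445/971 =- 7.67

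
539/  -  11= - 49 + 0/1  =  - 49.00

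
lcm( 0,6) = 0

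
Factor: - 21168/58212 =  - 2^2*11^( - 1 ) = -4/11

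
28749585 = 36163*795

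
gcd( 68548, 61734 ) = 2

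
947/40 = 23 + 27/40 = 23.68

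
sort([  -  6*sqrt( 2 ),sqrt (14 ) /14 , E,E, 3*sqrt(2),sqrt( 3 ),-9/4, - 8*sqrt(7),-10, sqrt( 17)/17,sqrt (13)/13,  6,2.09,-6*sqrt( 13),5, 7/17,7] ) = [-6 * sqrt ( 13), - 8*sqrt( 7), - 10, - 6 *sqrt( 2) ,-9/4,  sqrt( 17)/17,sqrt( 14 )/14,sqrt(13 )/13, 7/17,  sqrt ( 3),2.09, E,E, 3 * sqrt( 2), 5, 6,7]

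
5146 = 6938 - 1792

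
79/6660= 79/6660 = 0.01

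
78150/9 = 8683 + 1/3 = 8683.33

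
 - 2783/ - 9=2783/9 = 309.22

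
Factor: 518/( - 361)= - 2^1*7^1*19^( - 2 )*37^1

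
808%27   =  25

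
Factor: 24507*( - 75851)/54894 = -2^(-1 )*3^1*101^1*389^1*751^1*1307^( - 1)  =  - 88518117/2614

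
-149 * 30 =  - 4470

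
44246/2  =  22123= 22123.00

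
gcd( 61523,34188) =77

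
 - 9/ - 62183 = 9/62183  =  0.00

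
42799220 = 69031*620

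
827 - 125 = 702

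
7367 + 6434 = 13801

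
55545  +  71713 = 127258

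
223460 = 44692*5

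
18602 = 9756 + 8846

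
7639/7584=1 + 55/7584 = 1.01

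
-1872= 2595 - 4467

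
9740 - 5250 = 4490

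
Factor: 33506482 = 2^1*16753241^1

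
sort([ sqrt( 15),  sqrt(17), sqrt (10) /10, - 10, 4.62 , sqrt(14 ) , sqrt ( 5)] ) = [ - 10,sqrt ( 10)/10,sqrt( 5 ),  sqrt( 14),sqrt( 15), sqrt( 17 ),4.62]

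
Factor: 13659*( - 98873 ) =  - 1350506307 = - 3^1*29^1 * 157^1 * 98873^1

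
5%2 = 1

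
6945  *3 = 20835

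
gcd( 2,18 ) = 2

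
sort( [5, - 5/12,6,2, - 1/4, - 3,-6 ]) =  [ - 6, -3,-5/12 ,  -  1/4,2 , 5 , 6 ] 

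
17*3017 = 51289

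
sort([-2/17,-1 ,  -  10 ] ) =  [-10 ,-1,-2/17] 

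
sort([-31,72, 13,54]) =[ - 31, 13,54, 72 ]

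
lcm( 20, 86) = 860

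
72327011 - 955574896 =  - 883247885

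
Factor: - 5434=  - 2^1*11^1*13^1 * 19^1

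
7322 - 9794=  - 2472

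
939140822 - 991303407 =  - 52162585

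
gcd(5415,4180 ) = 95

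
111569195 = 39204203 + 72364992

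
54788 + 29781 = 84569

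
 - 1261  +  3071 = 1810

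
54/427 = 54/427 = 0.13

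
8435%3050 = 2335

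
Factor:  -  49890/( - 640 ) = 4989/64 =2^( - 6) * 3^1*1663^1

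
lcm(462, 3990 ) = 43890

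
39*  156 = 6084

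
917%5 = 2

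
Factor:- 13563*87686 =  - 2^1*3^2*11^1*17^1*137^1*2579^1=-  1189285218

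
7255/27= 268 + 19/27 = 268.70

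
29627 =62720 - 33093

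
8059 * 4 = 32236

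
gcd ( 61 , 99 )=1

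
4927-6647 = -1720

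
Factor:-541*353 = - 190973 = -  353^1*541^1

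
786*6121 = 4811106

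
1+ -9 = -8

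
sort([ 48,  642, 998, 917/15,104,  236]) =[48,  917/15, 104,236, 642,998]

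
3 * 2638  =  7914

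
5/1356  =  5/1356 = 0.00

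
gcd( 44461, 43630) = 1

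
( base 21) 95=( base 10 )194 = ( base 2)11000010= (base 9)235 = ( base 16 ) c2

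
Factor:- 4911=- 3^1*1637^1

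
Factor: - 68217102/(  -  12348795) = 2^1 * 3^1 * 5^( - 1 )*401^( - 1)* 2053^( - 1 )*3789839^1 = 22739034/4116265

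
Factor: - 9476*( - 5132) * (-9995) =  - 2^4*5^1*23^1  *  103^1*1283^1*1999^1 = - 486065165840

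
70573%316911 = 70573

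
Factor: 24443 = 24443^1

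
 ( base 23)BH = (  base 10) 270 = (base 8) 416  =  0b100001110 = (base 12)1A6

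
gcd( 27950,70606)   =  86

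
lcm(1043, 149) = 1043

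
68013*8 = 544104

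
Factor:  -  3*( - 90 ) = 270=2^1*3^3*5^1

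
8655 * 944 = 8170320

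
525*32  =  16800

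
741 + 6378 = 7119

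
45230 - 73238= - 28008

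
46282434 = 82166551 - 35884117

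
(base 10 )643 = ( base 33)JG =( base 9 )784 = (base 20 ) 1c3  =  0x283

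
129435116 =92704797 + 36730319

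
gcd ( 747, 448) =1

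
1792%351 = 37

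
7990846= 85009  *94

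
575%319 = 256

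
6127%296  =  207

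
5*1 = 5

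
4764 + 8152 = 12916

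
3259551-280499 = 2979052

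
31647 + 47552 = 79199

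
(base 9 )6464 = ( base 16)1294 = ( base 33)4c4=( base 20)BHG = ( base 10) 4756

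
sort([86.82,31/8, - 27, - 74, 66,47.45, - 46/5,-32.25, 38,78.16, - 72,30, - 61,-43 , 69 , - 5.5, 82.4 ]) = [ - 74, -72, - 61, - 43,-32.25, - 27, - 46/5, - 5.5, 31/8, 30 , 38, 47.45 , 66 , 69, 78.16, 82.4, 86.82]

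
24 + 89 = 113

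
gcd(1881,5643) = 1881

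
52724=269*196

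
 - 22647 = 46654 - 69301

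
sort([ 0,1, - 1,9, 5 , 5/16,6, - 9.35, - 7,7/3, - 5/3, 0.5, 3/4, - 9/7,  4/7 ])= [-9.35 ,-7 , - 5/3, - 9/7, - 1,0, 5/16,0.5,4/7 , 3/4 , 1, 7/3,5,  6, 9]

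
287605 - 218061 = 69544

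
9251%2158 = 619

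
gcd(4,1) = 1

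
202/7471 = 202/7471 = 0.03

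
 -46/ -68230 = 23/34115=0.00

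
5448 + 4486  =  9934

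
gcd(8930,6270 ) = 190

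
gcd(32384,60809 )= 1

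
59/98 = 59/98 = 0.60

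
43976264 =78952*557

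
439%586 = 439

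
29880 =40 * 747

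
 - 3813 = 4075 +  - 7888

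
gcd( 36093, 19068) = 681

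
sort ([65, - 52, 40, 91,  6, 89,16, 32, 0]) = [- 52, 0,6, 16, 32,40,65, 89, 91]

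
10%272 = 10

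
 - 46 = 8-54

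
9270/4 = 4635/2 = 2317.50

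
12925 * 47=607475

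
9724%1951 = 1920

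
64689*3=194067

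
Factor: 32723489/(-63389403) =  - 3^ ( - 2 ) * 7^(-1) * 11^( - 1)*23^( - 1 )*41^( - 1)*97^ (- 1)  *  107^1 * 521^1*587^1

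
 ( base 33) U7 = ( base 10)997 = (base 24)1HD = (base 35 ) SH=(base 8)1745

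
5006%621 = 38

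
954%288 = 90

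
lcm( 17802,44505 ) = 89010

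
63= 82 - 19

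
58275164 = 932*62527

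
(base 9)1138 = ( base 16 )34d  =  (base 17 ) 2FC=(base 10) 845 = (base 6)3525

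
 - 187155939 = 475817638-662973577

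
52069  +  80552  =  132621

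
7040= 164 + 6876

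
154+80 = 234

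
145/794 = 145/794 = 0.18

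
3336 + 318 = 3654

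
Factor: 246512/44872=434/79 = 2^1*7^1*31^1* 79^ ( - 1 ) 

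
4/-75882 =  - 1 + 37939/37941= - 0.00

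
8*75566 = 604528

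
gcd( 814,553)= 1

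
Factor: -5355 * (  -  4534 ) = 2^1 * 3^2*5^1*7^1 * 17^1*2267^1 = 24279570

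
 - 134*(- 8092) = 1084328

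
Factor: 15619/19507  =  15619^1 * 19507^ ( - 1 ) 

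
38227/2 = 19113 + 1/2 = 19113.50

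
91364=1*91364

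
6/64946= 3/32473 = 0.00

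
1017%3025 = 1017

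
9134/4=2283 + 1/2 = 2283.50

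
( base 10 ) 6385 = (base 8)14361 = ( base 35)57F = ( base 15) 1D5A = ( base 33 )5SG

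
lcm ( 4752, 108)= 4752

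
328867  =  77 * 4271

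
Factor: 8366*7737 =64727742=2^1* 3^1*47^1*89^1 * 2579^1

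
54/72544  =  27/36272 = 0.00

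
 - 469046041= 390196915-859242956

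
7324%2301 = 421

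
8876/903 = 1268/129 = 9.83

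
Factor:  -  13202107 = - 13202107^1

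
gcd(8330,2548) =98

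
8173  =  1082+7091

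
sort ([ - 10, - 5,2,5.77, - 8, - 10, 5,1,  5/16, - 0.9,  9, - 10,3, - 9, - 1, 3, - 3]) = [ -10 , - 10, - 10, - 9, - 8 , - 5, - 3, - 1, - 0.9, 5/16,1, 2 , 3 , 3,5,  5.77, 9 ]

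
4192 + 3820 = 8012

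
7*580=4060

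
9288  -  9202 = 86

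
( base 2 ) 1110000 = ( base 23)4K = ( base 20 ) 5C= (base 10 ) 112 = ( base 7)220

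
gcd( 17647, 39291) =7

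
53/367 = 53/367 = 0.14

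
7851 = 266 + 7585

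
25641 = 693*37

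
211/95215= 211/95215 = 0.00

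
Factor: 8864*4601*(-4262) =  - 173818271168  =  - 2^6*43^1*107^1*277^1*2131^1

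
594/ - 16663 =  - 1 + 16069/16663 = -  0.04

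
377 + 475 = 852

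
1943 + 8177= 10120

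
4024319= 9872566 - 5848247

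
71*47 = 3337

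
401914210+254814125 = 656728335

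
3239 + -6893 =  - 3654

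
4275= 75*57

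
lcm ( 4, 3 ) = 12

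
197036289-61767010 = 135269279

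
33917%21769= 12148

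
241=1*241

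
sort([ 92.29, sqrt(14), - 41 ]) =[  -  41,sqrt(14),92.29 ]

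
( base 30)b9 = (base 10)339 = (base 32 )aj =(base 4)11103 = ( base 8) 523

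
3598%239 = 13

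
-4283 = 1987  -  6270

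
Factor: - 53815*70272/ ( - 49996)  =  2^5*3^2*5^1 * 29^(-1 )*47^1 * 61^1*229^1*431^ ( - 1 ) = 945421920/12499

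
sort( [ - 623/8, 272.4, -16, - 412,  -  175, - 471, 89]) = [ - 471, - 412, - 175, - 623/8, - 16,89,272.4 ] 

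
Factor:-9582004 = - 2^2*19^1 * 126079^1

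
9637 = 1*9637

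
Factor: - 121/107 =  - 11^2*107^( - 1)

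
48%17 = 14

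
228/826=114/413  =  0.28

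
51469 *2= 102938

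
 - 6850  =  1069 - 7919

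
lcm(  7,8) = 56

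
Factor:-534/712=-3/4 = -  2^(-2 )*3^1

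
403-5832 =-5429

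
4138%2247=1891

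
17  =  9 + 8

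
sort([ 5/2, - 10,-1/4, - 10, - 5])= [-10, -10,  -  5,-1/4, 5/2 ] 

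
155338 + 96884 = 252222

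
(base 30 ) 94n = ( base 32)81J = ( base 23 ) FD9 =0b10000000110011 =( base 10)8243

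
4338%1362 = 252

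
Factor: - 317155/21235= - 463/31=- 31^(  -  1)*463^1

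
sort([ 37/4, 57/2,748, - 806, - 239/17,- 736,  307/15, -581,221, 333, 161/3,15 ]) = [- 806, - 736,-581,-239/17,37/4,  15, 307/15, 57/2, 161/3,221, 333, 748 ]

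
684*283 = 193572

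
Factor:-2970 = -2^1*3^3*5^1*11^1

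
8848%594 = 532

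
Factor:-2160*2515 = - 2^4 * 3^3*5^2 * 503^1=- 5432400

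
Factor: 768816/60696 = 2^1*3^( - 1 )*19^1 = 38/3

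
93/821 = 93/821 = 0.11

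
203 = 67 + 136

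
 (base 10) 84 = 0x54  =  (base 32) 2K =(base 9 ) 103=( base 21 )40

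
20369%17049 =3320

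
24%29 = 24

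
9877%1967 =42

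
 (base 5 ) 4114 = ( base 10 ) 534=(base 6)2250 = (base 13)321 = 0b1000010110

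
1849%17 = 13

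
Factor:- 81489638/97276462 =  - 31^1*863^1*1523^1*  48638231^( -1)  =  - 40744819/48638231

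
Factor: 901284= 2^2*3^1*19^1*59^1*67^1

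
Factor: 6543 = 3^2*727^1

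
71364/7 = 71364/7 = 10194.86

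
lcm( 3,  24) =24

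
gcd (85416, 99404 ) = 4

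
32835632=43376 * 757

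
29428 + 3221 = 32649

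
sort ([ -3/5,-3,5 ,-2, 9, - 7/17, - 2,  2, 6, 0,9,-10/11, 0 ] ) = [-3, - 2, - 2,- 10/11,-3/5, - 7/17, 0, 0,2,5  ,  6,9,9] 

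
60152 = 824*73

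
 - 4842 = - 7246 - -2404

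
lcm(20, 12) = 60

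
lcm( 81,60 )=1620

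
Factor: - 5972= -2^2*1493^1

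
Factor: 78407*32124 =2518746468 = 2^2*3^1*7^1*23^1*487^1 * 2677^1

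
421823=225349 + 196474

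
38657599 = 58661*659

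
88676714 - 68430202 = 20246512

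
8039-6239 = 1800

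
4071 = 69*59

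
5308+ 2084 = 7392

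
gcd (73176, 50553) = 3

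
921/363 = 2 + 65/121 = 2.54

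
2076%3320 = 2076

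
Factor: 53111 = 173^1*307^1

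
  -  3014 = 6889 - 9903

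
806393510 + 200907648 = 1007301158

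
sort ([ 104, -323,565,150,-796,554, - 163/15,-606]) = [  -  796,-606, - 323, - 163/15,104,150, 554, 565]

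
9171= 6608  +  2563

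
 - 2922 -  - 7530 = 4608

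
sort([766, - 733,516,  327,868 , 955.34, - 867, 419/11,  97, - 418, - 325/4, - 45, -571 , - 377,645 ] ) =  [-867, - 733,-571, - 418, - 377,- 325/4,  -  45, 419/11,97, 327 , 516, 645,766, 868,955.34]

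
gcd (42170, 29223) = 1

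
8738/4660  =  4369/2330=1.88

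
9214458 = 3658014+5556444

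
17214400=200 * 86072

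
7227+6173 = 13400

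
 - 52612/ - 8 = 6576 + 1/2 = 6576.50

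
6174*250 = 1543500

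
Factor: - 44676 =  - 2^2*3^2* 17^1*73^1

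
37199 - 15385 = 21814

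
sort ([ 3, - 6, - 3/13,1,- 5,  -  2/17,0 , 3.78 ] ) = [ - 6, - 5, - 3/13,- 2/17,0 , 1,3, 3.78 ] 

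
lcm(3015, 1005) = 3015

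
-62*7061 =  - 437782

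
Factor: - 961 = - 31^2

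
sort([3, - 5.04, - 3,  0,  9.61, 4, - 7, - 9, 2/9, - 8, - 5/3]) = [ - 9, - 8, - 7, - 5.04, - 3, - 5/3,0, 2/9, 3,4, 9.61] 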